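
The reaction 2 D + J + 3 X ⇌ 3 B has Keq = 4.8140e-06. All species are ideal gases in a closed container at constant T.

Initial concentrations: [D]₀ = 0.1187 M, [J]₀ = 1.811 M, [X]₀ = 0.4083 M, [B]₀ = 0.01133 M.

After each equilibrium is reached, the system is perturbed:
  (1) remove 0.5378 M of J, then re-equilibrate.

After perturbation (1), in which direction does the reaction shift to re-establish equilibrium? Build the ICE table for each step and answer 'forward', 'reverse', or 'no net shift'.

Direction: reverse

Q₀ = 8.3740e-04 vs Keq = 4.8140e-06 ⇒ Q>K, reverse
Step 1:
                  D         J         X         B
  Initial    0.1187     1.811    0.4083   0.01133
  Change   0.006122  0.003061  0.009183 -0.009183
  Equil      0.1248     1.814    0.4175  0.002147
  solve Keq expr → x = -0.003061; check Q = 4.8140e-06
Then remove 0.5378 M of J.
Step 2:
                  D         J         X         B
  Initial    0.1248     1.276    0.4175  0.002147
  Change  1.5652e-04 7.8261e-05 2.3478e-04 -2.3478e-04
  Equil       0.125     1.276    0.4177  0.001912
  solve Keq expr → x = -7.8261e-05; check Q = 4.8140e-06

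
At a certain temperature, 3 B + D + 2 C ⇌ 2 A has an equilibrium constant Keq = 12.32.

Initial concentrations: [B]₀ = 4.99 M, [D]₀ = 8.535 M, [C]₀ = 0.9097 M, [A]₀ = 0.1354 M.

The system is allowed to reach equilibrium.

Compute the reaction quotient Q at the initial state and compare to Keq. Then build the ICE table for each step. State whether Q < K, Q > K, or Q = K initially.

Q₀ = 2.0890e-05; Q < K (proceeds forward)

Q₀ = 2.0890e-05 vs Keq = 12.32 ⇒ Q<K, forward
Step 1:
                    B           D           C           A
  Initial        4.99       8.535      0.9097      0.1354
  Change       -1.342     -0.4474     -0.8949      0.8949
  Equil         3.648       8.088     0.01482        1.03
  solve Keq expr → x = 0.4474; check Q = 12.32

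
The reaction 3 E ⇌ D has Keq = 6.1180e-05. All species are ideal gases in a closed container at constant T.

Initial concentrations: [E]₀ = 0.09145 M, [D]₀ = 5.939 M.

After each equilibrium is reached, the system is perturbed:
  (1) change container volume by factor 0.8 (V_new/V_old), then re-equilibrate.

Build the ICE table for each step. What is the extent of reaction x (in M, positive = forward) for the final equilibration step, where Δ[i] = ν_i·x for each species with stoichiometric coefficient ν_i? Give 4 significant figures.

x = 0.1702 M

Q₀ = 7765 vs Keq = 6.1180e-05 ⇒ Q>K, reverse
Step 1:
                    E           D
  I           0.09145       5.939
  C             16.91      -5.638
  E             17.01      0.3009
  solve Keq expr → x = -5.638; check Q = 6.1180e-05
Then change container volume by factor 0.8 (V_new/V_old).
Step 2:
                    E           D
  I             21.26      0.3761
  C           -0.5107      0.1702
  E             20.75      0.5463
  solve Keq expr → x = 0.1702; check Q = 6.1180e-05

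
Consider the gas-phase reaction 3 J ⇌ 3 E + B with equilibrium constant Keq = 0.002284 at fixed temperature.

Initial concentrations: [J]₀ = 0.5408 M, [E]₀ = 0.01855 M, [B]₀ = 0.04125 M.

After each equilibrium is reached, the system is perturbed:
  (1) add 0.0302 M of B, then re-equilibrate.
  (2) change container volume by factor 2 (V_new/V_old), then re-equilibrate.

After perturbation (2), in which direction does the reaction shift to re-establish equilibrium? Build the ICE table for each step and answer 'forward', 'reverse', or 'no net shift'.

Q₀ = 1.6647e-06 vs Keq = 0.002284 ⇒ Q<K, forward
Step 1:
                   J          E          B
  init        0.5408    0.01855    0.04125
  Δ          -0.1129     0.1129    0.03762
  eq          0.4279     0.1314    0.07887
  solve Keq expr → x = 0.03762; check Q = 0.002284
Then add 0.0302 M of B.
Step 2:
                   J          E          B
  init        0.4279     0.1314     0.1091
  Δ         0.009608  -0.009608  -0.003203
  eq          0.4375     0.1218     0.1059
  solve Keq expr → x = -0.003203; check Q = 0.002284
Then change container volume by factor 2 (V_new/V_old).
Step 3:
                   J          E          B
  init        0.2188     0.0609    0.05293
  Δ         -0.01057    0.01057   0.003523
  eq          0.2082    0.07147    0.05646
  solve Keq expr → x = 0.003523; check Q = 0.002284

Direction: forward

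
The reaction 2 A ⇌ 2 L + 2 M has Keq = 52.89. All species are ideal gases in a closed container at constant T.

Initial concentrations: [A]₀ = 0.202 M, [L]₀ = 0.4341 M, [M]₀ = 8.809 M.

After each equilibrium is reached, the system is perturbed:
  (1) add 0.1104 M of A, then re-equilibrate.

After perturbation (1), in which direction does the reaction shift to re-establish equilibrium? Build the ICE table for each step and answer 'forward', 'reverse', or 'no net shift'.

Q₀ = 358.4 vs Keq = 52.89 ⇒ Q>K, reverse
Step 1:
                  A         L         M
  Initial     0.202    0.4341     8.809
  Change     0.1438   -0.1438   -0.1438
  Equil      0.3458    0.2903     8.665
  solve Keq expr → x = -0.07192; check Q = 52.89
Then add 0.1104 M of A.
Step 2:
                  A         L         M
  Initial    0.4562    0.2903     8.665
  Change   -0.04933   0.04933   0.04933
  Equil      0.4069    0.3396     8.714
  solve Keq expr → x = 0.02466; check Q = 52.89

Direction: forward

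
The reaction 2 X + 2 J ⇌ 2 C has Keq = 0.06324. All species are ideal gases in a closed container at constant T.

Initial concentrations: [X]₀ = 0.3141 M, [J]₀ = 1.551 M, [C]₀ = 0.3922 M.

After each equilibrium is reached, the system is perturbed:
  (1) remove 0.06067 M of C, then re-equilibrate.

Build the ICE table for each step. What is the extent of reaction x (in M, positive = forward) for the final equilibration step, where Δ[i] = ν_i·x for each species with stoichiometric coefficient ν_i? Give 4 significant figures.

Q₀ = 0.6481 vs Keq = 0.06324 ⇒ Q>K, reverse
Step 1:
                    X           J           C
  Initial      0.3141       1.551      0.3922
  Change       0.1782      0.1782     -0.1782
  Equil        0.4923       1.729       0.214
  solve Keq expr → x = -0.08908; check Q = 0.06324
Then remove 0.06067 M of C.
Step 2:
                    X           J           C
  Initial      0.4923       1.729      0.1534
  Change     -0.03917    -0.03917     0.03917
  Equil        0.4531        1.69      0.1926
  solve Keq expr → x = 0.01959; check Q = 0.06324

x = 0.01959 M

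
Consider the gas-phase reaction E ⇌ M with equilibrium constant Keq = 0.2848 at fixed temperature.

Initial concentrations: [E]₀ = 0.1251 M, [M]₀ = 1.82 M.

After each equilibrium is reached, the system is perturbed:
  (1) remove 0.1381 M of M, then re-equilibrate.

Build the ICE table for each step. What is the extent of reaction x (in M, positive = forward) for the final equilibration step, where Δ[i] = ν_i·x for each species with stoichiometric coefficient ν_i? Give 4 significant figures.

Q₀ = 14.55 vs Keq = 0.2848 ⇒ Q>K, reverse
Step 1:
                   E          M
  init        0.1251       1.82
  Δ            1.389     -1.389
  eq           1.514     0.4312
  solve Keq expr → x = -1.389; check Q = 0.2848
Then remove 0.1381 M of M.
Step 2:
                   E          M
  init         1.514     0.2931
  Δ          -0.1075     0.1075
  eq           1.406     0.4006
  solve Keq expr → x = 0.1075; check Q = 0.2848

x = 0.1075 M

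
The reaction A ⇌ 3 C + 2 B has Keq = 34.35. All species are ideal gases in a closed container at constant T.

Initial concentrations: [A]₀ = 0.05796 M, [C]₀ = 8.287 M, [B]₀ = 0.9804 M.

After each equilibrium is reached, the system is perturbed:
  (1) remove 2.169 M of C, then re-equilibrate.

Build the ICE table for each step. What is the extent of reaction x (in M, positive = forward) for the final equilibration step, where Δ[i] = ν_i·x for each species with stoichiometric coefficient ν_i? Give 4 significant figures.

Q₀ = 9438 vs Keq = 34.35 ⇒ Q>K, reverse
Step 1:
                   A          C          B
  Initial    0.05796      8.287     0.9804
  Change      0.3874     -1.162    -0.7747
  Equil       0.4453      7.125     0.2057
  solve Keq expr → x = -0.3874; check Q = 34.35
Then remove 2.169 M of C.
Step 2:
                   A          C          B
  Initial     0.4453      4.956     0.2057
  Change    -0.05512     0.1654     0.1102
  Equil       0.3902      5.121     0.3159
  solve Keq expr → x = 0.05512; check Q = 34.35

x = 0.05512 M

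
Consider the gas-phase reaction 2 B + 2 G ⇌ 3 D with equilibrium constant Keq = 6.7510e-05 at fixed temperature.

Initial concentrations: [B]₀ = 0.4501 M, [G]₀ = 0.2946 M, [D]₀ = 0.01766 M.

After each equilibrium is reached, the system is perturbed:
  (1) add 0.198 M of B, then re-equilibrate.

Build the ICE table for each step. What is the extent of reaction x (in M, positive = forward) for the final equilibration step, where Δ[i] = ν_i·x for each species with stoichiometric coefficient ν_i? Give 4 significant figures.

Q₀ = 3.1325e-04 vs Keq = 6.7510e-05 ⇒ Q>K, reverse
Step 1:
                   B          G          D
  init        0.4501     0.2946    0.01766
  Δ         0.004593   0.004593   -0.00689
  eq          0.4547     0.2992    0.01077
  solve Keq expr → x = -0.002297; check Q = 6.7510e-05
Then add 0.198 M of B.
Step 2:
                   B          G          D
  init        0.6527     0.2992    0.01077
  Δ          -0.0019    -0.0019    0.00285
  eq          0.6508     0.2973    0.01362
  solve Keq expr → x = 9.5015e-04; check Q = 6.7510e-05

x = 9.5015e-04 M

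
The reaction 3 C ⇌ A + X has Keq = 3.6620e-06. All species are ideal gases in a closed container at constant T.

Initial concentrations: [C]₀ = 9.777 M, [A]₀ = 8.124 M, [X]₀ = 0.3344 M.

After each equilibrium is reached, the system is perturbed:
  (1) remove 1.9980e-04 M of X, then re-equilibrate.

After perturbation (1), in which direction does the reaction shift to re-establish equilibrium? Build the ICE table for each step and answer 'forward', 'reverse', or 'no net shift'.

Q₀ = 0.002907 vs Keq = 3.6620e-06 ⇒ Q>K, reverse
Step 1:
                  C         A         X
  Initial     9.777     8.124    0.3344
  Change      1.001   -0.3338   -0.3338
  Equil       10.78      7.79 5.8862e-04
  solve Keq expr → x = -0.3338; check Q = 3.6620e-06
Then remove 1.9980e-04 M of X.
Step 2:
                  C         A         X
  Initial     10.78      7.79 3.8882e-04
  Change  -5.9906e-04 1.9969e-04 1.9969e-04
  Equil       10.78      7.79 5.8851e-04
  solve Keq expr → x = 1.9969e-04; check Q = 3.6620e-06

Direction: forward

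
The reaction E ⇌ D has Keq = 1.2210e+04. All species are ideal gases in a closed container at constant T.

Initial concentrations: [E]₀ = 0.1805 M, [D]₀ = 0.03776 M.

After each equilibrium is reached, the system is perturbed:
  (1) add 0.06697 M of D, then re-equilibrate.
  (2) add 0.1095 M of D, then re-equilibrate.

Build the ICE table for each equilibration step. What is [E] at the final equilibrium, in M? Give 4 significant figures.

[E]_eq = 3.2326e-05 M

Q₀ = 0.2092 vs Keq = 1.2210e+04 ⇒ Q<K, forward
Step 1:
                  E         D
  I          0.1805   0.03776
  C         -0.1805    0.1805
  E       1.7874e-05    0.2182
  solve Keq expr → x = 0.1805; check Q = 1.2210e+04
Then add 0.06697 M of D.
Step 2:
                  E         D
  I       1.7874e-05    0.2852
  C       5.4844e-06 -5.4844e-06
  E       2.3358e-05    0.2852
  solve Keq expr → x = -5.4844e-06; check Q = 1.2210e+04
Then add 0.1095 M of D.
Step 3:
                  E         D
  I       2.3358e-05    0.3947
  C       8.9673e-06 -8.9673e-06
  E       3.2326e-05    0.3947
  solve Keq expr → x = -8.9673e-06; check Q = 1.2210e+04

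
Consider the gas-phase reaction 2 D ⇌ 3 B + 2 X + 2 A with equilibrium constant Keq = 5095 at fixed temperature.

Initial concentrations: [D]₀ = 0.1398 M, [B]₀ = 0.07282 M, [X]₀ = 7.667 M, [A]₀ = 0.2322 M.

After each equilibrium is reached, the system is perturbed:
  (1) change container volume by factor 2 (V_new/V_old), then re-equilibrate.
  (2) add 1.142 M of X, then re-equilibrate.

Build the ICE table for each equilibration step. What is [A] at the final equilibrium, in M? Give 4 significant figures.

[A]_eq = 0.1853 M

Q₀ = 0.06262 vs Keq = 5095 ⇒ Q<K, forward
Step 1:
                    D           B           X           A
  I            0.1398     0.07282       7.667      0.2322
  C           -0.1341      0.2011      0.1341      0.1341
  E          0.005738      0.2739       7.801      0.3663
  solve Keq expr → x = 0.06703; check Q = 5095
Then change container volume by factor 2 (V_new/V_old).
Step 2:
                    D           B           X           A
  I          0.002869       0.137       3.901      0.1831
  C         -0.002335    0.003503    0.002335    0.002335
  E        5.3383e-04      0.1405       3.903      0.1855
  solve Keq expr → x = 0.001168; check Q = 5095
Then add 1.142 M of X.
Step 3:
                    D           B           X           A
  I        5.3383e-04      0.1405       5.045      0.1855
  C        1.5391e-04 -2.3086e-04 -1.5391e-04 -1.5391e-04
  E        6.8774e-04      0.1402       5.045      0.1853
  solve Keq expr → x = -7.6954e-05; check Q = 5095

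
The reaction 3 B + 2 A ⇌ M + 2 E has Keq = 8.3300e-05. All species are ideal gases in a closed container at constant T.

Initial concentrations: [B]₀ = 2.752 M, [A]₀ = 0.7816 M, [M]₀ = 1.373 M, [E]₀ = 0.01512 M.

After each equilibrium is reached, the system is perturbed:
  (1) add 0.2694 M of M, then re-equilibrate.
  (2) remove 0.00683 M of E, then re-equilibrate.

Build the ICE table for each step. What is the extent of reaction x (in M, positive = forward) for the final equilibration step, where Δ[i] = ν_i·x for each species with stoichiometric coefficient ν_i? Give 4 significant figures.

Q₀ = 2.4652e-05 vs Keq = 8.3300e-05 ⇒ Q<K, forward
Step 1:
                  B         A         M         E
  init        2.752    0.7816     1.373   0.01512
  Δ        -0.01789  -0.01192  0.005962   0.01192
  eq          2.734    0.7697     1.379   0.02704
  solve Keq expr → x = 0.005962; check Q = 8.3300e-05
Then add 0.2694 M of M.
Step 2:
                  B         A         M         E
  init        2.734    0.7697     1.648   0.02704
  Δ        0.003278  0.002185 -0.001093 -0.002185
  eq          2.737    0.7719     1.647   0.02486
  solve Keq expr → x = -0.001093; check Q = 8.3300e-05
Then remove 0.00683 M of E.
Step 3:
                  B         A         M         E
  init        2.737    0.7719     1.647   0.01803
  Δ         -0.0097 -0.006467  0.003233  0.006467
  eq          2.728    0.7654     1.651    0.0245
  solve Keq expr → x = 0.003233; check Q = 8.3300e-05

x = 0.003233 M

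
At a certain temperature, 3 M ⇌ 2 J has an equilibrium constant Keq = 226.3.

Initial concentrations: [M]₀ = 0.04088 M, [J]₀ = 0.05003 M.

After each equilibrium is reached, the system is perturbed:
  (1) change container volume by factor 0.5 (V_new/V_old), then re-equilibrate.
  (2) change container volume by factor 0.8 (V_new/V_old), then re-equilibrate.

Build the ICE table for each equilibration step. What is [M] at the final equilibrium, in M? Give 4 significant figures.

Q₀ = 36.64 vs Keq = 226.3 ⇒ Q<K, forward
Step 1:
                   M          J
  I          0.04088    0.05003
  C         -0.01561    0.01041
  E          0.02527    0.06044
  solve Keq expr → x = 0.005203; check Q = 226.3
Then change container volume by factor 0.5 (V_new/V_old).
Step 2:
                   M          J
  I          0.05054     0.1209
  C        -0.009096   0.006064
  E          0.04145     0.1269
  solve Keq expr → x = 0.003032; check Q = 226.3
Then change container volume by factor 0.8 (V_new/V_old).
Step 3:
                   M          J
  I          0.05181     0.1587
  C        -0.003274   0.002182
  E          0.04854     0.1609
  solve Keq expr → x = 0.001091; check Q = 226.3

[M]_eq = 0.04854 M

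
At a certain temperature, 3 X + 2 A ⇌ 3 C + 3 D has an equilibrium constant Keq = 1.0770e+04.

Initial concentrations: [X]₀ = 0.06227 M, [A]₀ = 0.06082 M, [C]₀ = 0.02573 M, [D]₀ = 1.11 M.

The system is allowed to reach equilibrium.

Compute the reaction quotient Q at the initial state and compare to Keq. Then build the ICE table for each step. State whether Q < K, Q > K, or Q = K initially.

Q₀ = 26.08; Q < K (proceeds forward)

Q₀ = 26.08 vs Keq = 1.0770e+04 ⇒ Q<K, forward
Step 1:
                   X          A          C          D
  I          0.06227    0.06082    0.02573       1.11
  C         -0.03454   -0.02302    0.03454    0.03454
  E          0.02773     0.0378    0.06027      1.145
  solve Keq expr → x = 0.01151; check Q = 1.0770e+04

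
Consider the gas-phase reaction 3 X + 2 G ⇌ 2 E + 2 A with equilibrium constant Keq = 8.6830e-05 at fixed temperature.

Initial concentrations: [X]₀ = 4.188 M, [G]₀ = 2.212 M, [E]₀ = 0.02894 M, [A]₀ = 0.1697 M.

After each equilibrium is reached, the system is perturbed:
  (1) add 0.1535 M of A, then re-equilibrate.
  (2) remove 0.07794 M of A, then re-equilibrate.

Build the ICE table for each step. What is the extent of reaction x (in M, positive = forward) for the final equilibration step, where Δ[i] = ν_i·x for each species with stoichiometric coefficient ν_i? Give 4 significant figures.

x = 0.01104 M

Q₀ = 6.7107e-08 vs Keq = 8.6830e-05 ⇒ Q<K, forward
Step 1:
                    X           G           E           A
  I             4.188       2.212     0.02894      0.1697
  C           -0.4079     -0.2719      0.2719      0.2719
  E              3.78        1.94      0.3009      0.4416
  solve Keq expr → x = 0.136; check Q = 8.6830e-05
Then add 0.1535 M of A.
Step 2:
                    X           G           E           A
  I              3.78        1.94      0.3009      0.5951
  C            0.0693      0.0462     -0.0462     -0.0462
  E             3.849       1.986      0.2547      0.5489
  solve Keq expr → x = -0.0231; check Q = 8.6830e-05
Then remove 0.07794 M of A.
Step 3:
                    X           G           E           A
  I             3.849       1.986      0.2547       0.471
  C          -0.03313    -0.02208     0.02208     0.02208
  E             3.816       1.964      0.2767      0.4931
  solve Keq expr → x = 0.01104; check Q = 8.6830e-05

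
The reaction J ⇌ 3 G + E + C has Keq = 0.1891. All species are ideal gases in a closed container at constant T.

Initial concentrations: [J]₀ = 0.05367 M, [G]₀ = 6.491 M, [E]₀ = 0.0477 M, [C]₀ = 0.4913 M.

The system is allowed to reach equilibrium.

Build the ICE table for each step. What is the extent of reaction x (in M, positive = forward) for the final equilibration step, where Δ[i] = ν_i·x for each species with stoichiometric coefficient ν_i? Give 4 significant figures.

x = -0.04753 M

Q₀ = 119.4 vs Keq = 0.1891 ⇒ Q>K, reverse
Step 1:
                   J          G          E          C
  Initial    0.05367      6.491     0.0477     0.4913
  Change     0.04753    -0.1426   -0.04753   -0.04753
  Equil       0.1012      6.348 1.6855e-04     0.4438
  solve Keq expr → x = -0.04753; check Q = 0.1891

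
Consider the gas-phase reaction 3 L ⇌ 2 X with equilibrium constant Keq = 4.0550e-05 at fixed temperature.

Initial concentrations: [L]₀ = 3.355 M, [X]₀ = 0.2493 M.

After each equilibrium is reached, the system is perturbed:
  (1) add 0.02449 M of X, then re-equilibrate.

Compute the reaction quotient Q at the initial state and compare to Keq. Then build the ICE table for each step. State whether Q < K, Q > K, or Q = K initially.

Q₀ = 0.001646; Q > K (proceeds reverse)

Q₀ = 0.001646 vs Keq = 4.0550e-05 ⇒ Q>K, reverse
Step 1:
                  L         X
  Initial     3.355    0.2493
  Change      0.307   -0.2047
  Equil       3.662   0.04462
  solve Keq expr → x = -0.1023; check Q = 4.0550e-05
Then add 0.02449 M of X.
Step 2:
                  L         X
  Initial     3.662   0.06911
  Change    0.03575  -0.02383
  Equil       3.698   0.04528
  solve Keq expr → x = -0.01192; check Q = 4.0550e-05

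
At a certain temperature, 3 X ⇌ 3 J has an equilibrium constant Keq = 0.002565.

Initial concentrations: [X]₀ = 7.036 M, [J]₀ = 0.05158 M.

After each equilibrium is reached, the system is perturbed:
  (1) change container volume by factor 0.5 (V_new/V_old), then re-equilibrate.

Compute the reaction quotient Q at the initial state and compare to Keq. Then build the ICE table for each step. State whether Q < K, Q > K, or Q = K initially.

Q₀ = 3.9397e-07 vs Keq = 0.002565 ⇒ Q<K, forward
Step 1:
                  X         J
  init        7.036   0.05158
  Δ         -0.8018    0.8018
  eq          6.234    0.8534
  solve Keq expr → x = 0.2673; check Q = 0.002565
Then change container volume by factor 0.5 (V_new/V_old).
Step 2:
                  X         J
  init        12.47     1.707
  Δ               0         0
  eq          12.47     1.707
  solve Keq expr → x = 0; check Q = 0.002565

Q₀ = 3.9397e-07; Q < K (proceeds forward)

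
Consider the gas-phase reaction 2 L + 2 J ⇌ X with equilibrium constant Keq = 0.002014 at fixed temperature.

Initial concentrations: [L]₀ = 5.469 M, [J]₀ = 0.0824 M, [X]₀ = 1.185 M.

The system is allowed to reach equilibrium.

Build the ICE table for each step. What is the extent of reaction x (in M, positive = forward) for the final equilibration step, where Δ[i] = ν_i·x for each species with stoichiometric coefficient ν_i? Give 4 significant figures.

x = -0.8532 M

Q₀ = 5.835 vs Keq = 0.002014 ⇒ Q>K, reverse
Step 1:
                  L         J         X
  Initial     5.469    0.0824     1.185
  Change      1.706     1.706   -0.8532
  Equil       7.175     1.789    0.3318
  solve Keq expr → x = -0.8532; check Q = 0.002014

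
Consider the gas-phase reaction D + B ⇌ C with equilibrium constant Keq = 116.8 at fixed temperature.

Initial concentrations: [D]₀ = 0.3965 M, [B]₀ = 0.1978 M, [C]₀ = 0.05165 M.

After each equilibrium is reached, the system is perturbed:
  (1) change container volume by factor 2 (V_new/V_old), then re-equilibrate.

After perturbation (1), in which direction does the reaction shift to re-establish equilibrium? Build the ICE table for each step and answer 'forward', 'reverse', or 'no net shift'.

Q₀ = 0.6586 vs Keq = 116.8 ⇒ Q<K, forward
Step 1:
                  D         B         C
  Initial    0.3965    0.1978   0.05165
  Change     -0.188    -0.188     0.188
  Equil      0.2085  0.009837    0.2396
  solve Keq expr → x = 0.188; check Q = 116.8
Then change container volume by factor 2 (V_new/V_old).
Step 2:
                  D         B         C
  Initial    0.1043  0.004919    0.1198
  Change   0.004205  0.004205 -0.004205
  Equil      0.1085  0.009124    0.1156
  solve Keq expr → x = -0.004205; check Q = 116.8

Direction: reverse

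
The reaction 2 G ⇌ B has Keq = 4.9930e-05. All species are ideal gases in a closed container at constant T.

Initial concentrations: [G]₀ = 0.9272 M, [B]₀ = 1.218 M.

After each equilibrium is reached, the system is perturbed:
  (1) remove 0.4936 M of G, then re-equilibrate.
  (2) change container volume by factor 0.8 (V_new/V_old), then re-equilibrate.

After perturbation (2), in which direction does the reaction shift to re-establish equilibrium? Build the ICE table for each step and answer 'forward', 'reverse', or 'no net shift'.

Q₀ = 1.417 vs Keq = 4.9930e-05 ⇒ Q>K, reverse
Step 1:
                    G           B
  init         0.9272       1.218
  Δ             2.435      -1.217
  eq            3.362  5.6438e-04
  solve Keq expr → x = -1.217; check Q = 4.9930e-05
Then remove 0.4936 M of G.
Step 2:
                    G           B
  init          2.868  5.6438e-04
  Δ        3.0693e-04 -1.5347e-04
  eq            2.869  4.1092e-04
  solve Keq expr → x = -1.5347e-04; check Q = 4.9930e-05
Then change container volume by factor 0.8 (V_new/V_old).
Step 3:
                    G           B
  init          3.586  5.1365e-04
  Δ       -2.5664e-04  1.2832e-04
  eq            3.586  6.4197e-04
  solve Keq expr → x = 1.2832e-04; check Q = 4.9930e-05

Direction: forward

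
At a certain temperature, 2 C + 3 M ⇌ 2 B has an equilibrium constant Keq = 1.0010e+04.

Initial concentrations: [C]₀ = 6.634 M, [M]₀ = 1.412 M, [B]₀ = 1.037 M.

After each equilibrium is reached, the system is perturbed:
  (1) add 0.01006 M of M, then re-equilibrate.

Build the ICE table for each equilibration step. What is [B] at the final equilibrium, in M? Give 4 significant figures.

Q₀ = 0.00868 vs Keq = 1.0010e+04 ⇒ Q<K, forward
Step 1:
                   C          M          B
  init         6.634      1.412      1.037
  Δ          -0.9261     -1.389     0.9261
  eq           5.708    0.02278      1.963
  solve Keq expr → x = 0.4631; check Q = 1.0010e+04
Then add 0.01006 M of M.
Step 2:
                   C          M          B
  init         5.708    0.03284      1.963
  Δ         -0.00666  -0.009991    0.00666
  eq           5.701    0.02285       1.97
  solve Keq expr → x = 0.00333; check Q = 1.0010e+04

[B]_eq = 1.97 M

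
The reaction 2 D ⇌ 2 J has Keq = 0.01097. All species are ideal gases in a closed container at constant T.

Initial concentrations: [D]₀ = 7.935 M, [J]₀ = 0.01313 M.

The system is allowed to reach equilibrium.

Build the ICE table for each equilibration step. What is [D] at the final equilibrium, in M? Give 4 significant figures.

[D]_eq = 7.195 M

Q₀ = 2.7380e-06 vs Keq = 0.01097 ⇒ Q<K, forward
Step 1:
                  D         J
  Initial     7.935   0.01313
  Change    -0.7404    0.7404
  Equil       7.195    0.7535
  solve Keq expr → x = 0.3702; check Q = 0.01097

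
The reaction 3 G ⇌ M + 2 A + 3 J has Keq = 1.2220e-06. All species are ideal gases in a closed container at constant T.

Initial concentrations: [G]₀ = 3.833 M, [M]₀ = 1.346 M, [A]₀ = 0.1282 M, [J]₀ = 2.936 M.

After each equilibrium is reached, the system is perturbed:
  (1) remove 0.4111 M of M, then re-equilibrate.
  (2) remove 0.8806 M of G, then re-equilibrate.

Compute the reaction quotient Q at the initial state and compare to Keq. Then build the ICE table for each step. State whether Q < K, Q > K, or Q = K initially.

Q₀ = 0.009942 vs Keq = 1.2220e-06 ⇒ Q>K, reverse
Step 1:
                    G           M           A           J
  I             3.833       1.346      0.1282       2.936
  C            0.1897    -0.06323     -0.1265     -0.1897
  E             4.023       1.283     0.00173       2.746
  solve Keq expr → x = -0.06323; check Q = 1.2220e-06
Then remove 0.4111 M of M.
Step 2:
                    G           M           A           J
  I             4.023      0.8717     0.00173       2.746
  C       -5.5118e-04  1.8373e-04  3.6745e-04  5.5118e-04
  E             4.022      0.8718    0.002098       2.747
  solve Keq expr → x = 1.8373e-04; check Q = 1.2220e-06
Then remove 0.8806 M of G.
Step 3:
                    G           M           A           J
  I             3.142      0.8718    0.002098       2.747
  C        9.7198e-04 -3.2399e-04 -6.4799e-04 -9.7198e-04
  E             3.143      0.8715     0.00145       2.746
  solve Keq expr → x = -3.2399e-04; check Q = 1.2220e-06

Q₀ = 0.009942; Q > K (proceeds reverse)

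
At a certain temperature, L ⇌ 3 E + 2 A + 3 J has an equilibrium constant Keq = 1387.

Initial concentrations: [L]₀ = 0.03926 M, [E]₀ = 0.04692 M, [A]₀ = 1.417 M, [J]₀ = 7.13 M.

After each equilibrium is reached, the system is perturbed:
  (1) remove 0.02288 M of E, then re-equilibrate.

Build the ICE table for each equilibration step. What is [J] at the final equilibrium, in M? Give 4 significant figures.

[J]_eq = 7.243 M

Q₀ = 1.915 vs Keq = 1387 ⇒ Q<K, forward
Step 1:
                    L           E           A           J
  I           0.03926     0.04692       1.417        7.13
  C          -0.03688      0.1106     0.07376      0.1106
  E          0.002379      0.1576       1.491       7.241
  solve Keq expr → x = 0.03688; check Q = 1387
Then remove 0.02288 M of E.
Step 2:
                    L           E           A           J
  I          0.002379      0.1347       1.491       7.241
  C       -8.0672e-04     0.00242    0.001613     0.00242
  E          0.001572      0.1371       1.492       7.243
  solve Keq expr → x = 8.0672e-04; check Q = 1387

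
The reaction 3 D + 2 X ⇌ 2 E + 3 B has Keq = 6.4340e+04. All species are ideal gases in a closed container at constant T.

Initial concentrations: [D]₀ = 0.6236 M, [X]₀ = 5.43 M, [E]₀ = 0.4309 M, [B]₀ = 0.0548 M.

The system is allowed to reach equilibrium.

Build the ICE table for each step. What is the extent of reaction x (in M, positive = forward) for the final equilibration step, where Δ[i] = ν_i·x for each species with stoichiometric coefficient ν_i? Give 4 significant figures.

x = 0.2062 M

Q₀ = 4.2734e-06 vs Keq = 6.4340e+04 ⇒ Q<K, forward
Step 1:
                  D         X         E         B
  init       0.6236      5.43    0.4309    0.0548
  Δ         -0.6185   -0.4123    0.4123    0.6185
  eq       0.005117     5.018    0.8432    0.6733
  solve Keq expr → x = 0.2062; check Q = 6.4340e+04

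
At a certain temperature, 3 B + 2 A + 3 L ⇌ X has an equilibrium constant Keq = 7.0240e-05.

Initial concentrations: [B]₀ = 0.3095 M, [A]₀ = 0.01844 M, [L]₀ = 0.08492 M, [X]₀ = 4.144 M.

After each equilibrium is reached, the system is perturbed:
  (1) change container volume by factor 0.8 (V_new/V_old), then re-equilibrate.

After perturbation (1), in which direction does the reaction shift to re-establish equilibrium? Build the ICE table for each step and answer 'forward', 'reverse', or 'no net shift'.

Q₀ = 6.7125e+08 vs Keq = 7.0240e-05 ⇒ Q>K, reverse
Step 1:
                   B          A          L          X
  I           0.3095    0.01844    0.08492      4.144
  C            4.008      2.672      4.008     -1.336
  E            4.318      2.691      4.093      2.808
  solve Keq expr → x = -1.336; check Q = 7.0240e-05
Then change container volume by factor 0.8 (V_new/V_old).
Step 2:
                   B          A          L          X
  I            5.397      3.363      5.117       3.51
  C          -0.8791    -0.5861    -0.8791      0.293
  E            4.518      2.777      4.238      3.803
  solve Keq expr → x = 0.293; check Q = 7.0240e-05

Direction: forward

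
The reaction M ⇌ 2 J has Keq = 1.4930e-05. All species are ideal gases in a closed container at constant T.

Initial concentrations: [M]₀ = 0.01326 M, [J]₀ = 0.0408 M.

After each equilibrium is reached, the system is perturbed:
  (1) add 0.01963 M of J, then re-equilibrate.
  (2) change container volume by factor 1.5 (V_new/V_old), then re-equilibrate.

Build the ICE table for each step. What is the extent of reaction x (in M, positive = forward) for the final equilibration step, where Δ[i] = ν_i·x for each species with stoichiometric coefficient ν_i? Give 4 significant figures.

Q₀ = 0.1255 vs Keq = 1.4930e-05 ⇒ Q>K, reverse
Step 1:
                   M          J
  Initial    0.01326     0.0408
  Change     0.02005   -0.04009
  Equil      0.03331 7.0518e-04
  solve Keq expr → x = -0.02005; check Q = 1.4930e-05
Then add 0.01963 M of J.
Step 2:
                   M          J
  Initial    0.03331    0.02034
  Change    0.009767   -0.01953
  Equil      0.04307 8.0193e-04
  solve Keq expr → x = -0.009767; check Q = 1.4930e-05
Then change container volume by factor 1.5 (V_new/V_old).
Step 3:
                   M          J
  Initial    0.02872 5.3462e-04
  Change  -5.9736e-05 1.1947e-04
  Equil      0.02866 6.5409e-04
  solve Keq expr → x = 5.9736e-05; check Q = 1.4930e-05

x = 5.9736e-05 M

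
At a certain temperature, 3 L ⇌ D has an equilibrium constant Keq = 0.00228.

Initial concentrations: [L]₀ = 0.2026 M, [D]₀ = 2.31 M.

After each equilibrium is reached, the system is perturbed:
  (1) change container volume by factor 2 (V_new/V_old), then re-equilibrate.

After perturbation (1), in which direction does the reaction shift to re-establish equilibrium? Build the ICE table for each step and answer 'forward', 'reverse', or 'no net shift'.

Q₀ = 277.8 vs Keq = 0.00228 ⇒ Q>K, reverse
Step 1:
                   L          D
  init        0.2026       2.31
  Δ            5.596     -1.865
  eq           5.799     0.4446
  solve Keq expr → x = -1.865; check Q = 0.00228
Then change container volume by factor 2 (V_new/V_old).
Step 2:
                   L          D
  init         2.899     0.2223
  Δ           0.4173    -0.1391
  eq           3.317    0.08319
  solve Keq expr → x = -0.1391; check Q = 0.00228

Direction: reverse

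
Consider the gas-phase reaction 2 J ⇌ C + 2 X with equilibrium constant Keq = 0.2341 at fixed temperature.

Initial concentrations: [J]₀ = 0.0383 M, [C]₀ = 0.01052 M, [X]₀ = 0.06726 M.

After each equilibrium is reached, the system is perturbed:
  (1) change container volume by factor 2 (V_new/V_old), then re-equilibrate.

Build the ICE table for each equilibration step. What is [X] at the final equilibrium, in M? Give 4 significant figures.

[X]_eq = 0.04364 M

Q₀ = 0.03244 vs Keq = 0.2341 ⇒ Q<K, forward
Step 1:
                  J         C         X
  Initial    0.0383   0.01052   0.06726
  Change    -0.0153   0.00765    0.0153
  Equil       0.023   0.01817   0.08256
  solve Keq expr → x = 0.00765; check Q = 0.2341
Then change container volume by factor 2 (V_new/V_old).
Step 2:
                  J         C         X
  Initial    0.0115  0.009085   0.04128
  Change  -0.002362  0.001181  0.002362
  Equil    0.009139   0.01027   0.04364
  solve Keq expr → x = 0.001181; check Q = 0.2341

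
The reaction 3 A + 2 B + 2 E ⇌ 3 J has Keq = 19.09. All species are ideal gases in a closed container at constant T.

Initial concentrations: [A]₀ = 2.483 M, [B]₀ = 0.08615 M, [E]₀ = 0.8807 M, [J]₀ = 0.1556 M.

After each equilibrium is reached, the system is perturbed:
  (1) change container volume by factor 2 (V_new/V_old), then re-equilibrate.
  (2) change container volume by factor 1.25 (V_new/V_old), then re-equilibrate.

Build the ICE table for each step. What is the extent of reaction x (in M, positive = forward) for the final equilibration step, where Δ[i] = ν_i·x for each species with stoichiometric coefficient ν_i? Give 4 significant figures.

Q₀ = 0.04275 vs Keq = 19.09 ⇒ Q<K, forward
Step 1:
                  A         B         E         J
  Initial     2.483   0.08615    0.8807    0.1556
  Change     -0.113  -0.07531  -0.07531     0.113
  Equil        2.37   0.01084    0.8054    0.2686
  solve Keq expr → x = 0.03765; check Q = 19.09
Then change container volume by factor 2 (V_new/V_old).
Step 2:
                  A         B         E         J
  Initial     1.185   0.00542    0.4027    0.1343
  Change     0.0171    0.0114    0.0114   -0.0171
  Equil       1.202   0.01682    0.4141    0.1172
  solve Keq expr → x = -0.005701; check Q = 19.09
Then change container volume by factor 1.25 (V_new/V_old).
Step 3:
                  A         B         E         J
  Initial    0.9617   0.01346    0.3313   0.09374
  Change   0.007127  0.004751  0.004751 -0.007127
  Equil      0.9688   0.01821     0.336   0.08662
  solve Keq expr → x = -0.002376; check Q = 19.09

x = -0.002376 M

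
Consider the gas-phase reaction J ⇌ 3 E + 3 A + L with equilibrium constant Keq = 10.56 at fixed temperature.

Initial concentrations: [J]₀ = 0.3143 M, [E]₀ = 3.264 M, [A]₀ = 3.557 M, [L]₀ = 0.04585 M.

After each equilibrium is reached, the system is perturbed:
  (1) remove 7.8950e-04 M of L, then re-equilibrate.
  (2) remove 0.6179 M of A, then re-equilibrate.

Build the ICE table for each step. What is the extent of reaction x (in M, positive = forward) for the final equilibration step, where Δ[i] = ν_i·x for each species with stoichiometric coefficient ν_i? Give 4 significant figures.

x = 0.002343 M

Q₀ = 228.3 vs Keq = 10.56 ⇒ Q>K, reverse
Step 1:
                  J         E         A         L
  Initial    0.3143     3.264     3.557   0.04585
  Change    0.04281   -0.1284   -0.1284  -0.04281
  Equil      0.3571     3.136     3.429  0.003035
  solve Keq expr → x = -0.04281; check Q = 10.56
Then remove 7.8950e-04 M of L.
Step 2:
                  J         E         A         L
  Initial    0.3571     3.136     3.429  0.002246
  Change  -7.7017e-04  0.002311  0.002311 7.7017e-04
  Equil      0.3563     3.138     3.431  0.003016
  solve Keq expr → x = 7.7017e-04; check Q = 10.56
Then remove 0.6179 M of A.
Step 3:
                  J         E         A         L
  Initial    0.3563     3.138     2.813  0.003016
  Change  -0.002343   0.00703   0.00703  0.002343
  Equil       0.354     3.145      2.82  0.005359
  solve Keq expr → x = 0.002343; check Q = 10.56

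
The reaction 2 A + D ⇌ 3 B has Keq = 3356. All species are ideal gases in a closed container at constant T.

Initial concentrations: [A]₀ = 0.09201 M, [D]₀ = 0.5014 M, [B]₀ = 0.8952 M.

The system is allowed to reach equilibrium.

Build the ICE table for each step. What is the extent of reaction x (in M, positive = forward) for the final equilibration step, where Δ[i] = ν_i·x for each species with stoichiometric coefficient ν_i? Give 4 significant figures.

Q₀ = 169 vs Keq = 3356 ⇒ Q<K, forward
Step 1:
                  A         D         B
  Initial   0.09201    0.5014    0.8952
  Change   -0.06694  -0.03347    0.1004
  Equil     0.02507    0.4679    0.9956
  solve Keq expr → x = 0.03347; check Q = 3356

x = 0.03347 M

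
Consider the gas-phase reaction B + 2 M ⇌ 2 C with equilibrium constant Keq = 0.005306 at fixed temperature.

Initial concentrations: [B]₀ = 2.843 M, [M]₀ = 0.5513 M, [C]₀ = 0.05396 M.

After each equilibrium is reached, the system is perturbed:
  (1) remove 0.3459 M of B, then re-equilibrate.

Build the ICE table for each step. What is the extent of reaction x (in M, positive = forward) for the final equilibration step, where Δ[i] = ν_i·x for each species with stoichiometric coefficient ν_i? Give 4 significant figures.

x = -0.001857 M

Q₀ = 0.00337 vs Keq = 0.005306 ⇒ Q<K, forward
Step 1:
                  B         M         C
  init        2.843    0.5513   0.05396
  Δ       -0.006092  -0.01218   0.01218
  eq          2.837    0.5391   0.06614
  solve Keq expr → x = 0.006092; check Q = 0.005306
Then remove 0.3459 M of B.
Step 2:
                  B         M         C
  init        2.491    0.5391   0.06614
  Δ        0.001857  0.003713 -0.003713
  eq          2.493    0.5428   0.06243
  solve Keq expr → x = -0.001857; check Q = 0.005306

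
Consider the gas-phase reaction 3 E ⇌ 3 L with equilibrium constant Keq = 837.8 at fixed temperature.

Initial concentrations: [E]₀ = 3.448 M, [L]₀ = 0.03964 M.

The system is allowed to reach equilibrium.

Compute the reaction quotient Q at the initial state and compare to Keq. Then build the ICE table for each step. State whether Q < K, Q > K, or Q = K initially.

Q₀ = 1.5195e-06 vs Keq = 837.8 ⇒ Q<K, forward
Step 1:
                  E         L
  Initial     3.448   0.03964
  Change     -3.114     3.114
  Equil      0.3345     3.153
  solve Keq expr → x = 1.038; check Q = 837.8

Q₀ = 1.5195e-06; Q < K (proceeds forward)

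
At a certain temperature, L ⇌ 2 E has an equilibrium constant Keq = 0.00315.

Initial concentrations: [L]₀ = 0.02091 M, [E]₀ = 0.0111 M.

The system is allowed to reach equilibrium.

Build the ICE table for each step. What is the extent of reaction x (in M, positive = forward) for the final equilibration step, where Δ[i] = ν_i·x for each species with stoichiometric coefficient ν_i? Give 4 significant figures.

x = -0.001362 M

Q₀ = 0.005892 vs Keq = 0.00315 ⇒ Q>K, reverse
Step 1:
                  L         E
  init      0.02091    0.0111
  Δ        0.001362 -0.002724
  eq        0.02227  0.008376
  solve Keq expr → x = -0.001362; check Q = 0.00315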